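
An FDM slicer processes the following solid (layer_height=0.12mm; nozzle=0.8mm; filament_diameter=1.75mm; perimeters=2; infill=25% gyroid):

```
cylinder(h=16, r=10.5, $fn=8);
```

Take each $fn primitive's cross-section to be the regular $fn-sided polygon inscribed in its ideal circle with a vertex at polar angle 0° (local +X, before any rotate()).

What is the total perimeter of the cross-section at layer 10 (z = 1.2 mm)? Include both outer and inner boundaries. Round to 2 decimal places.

64.29 mm

At z = 1.2 mm: the cylinder: section is a regular 8-gon, circumradius r=10.5 (perimeter = 2·8·10.500·sin(180°/8) = 64.29 mm). Overall, the cross-section is a single solid region. Total boundary length (outer) = 64.29 mm.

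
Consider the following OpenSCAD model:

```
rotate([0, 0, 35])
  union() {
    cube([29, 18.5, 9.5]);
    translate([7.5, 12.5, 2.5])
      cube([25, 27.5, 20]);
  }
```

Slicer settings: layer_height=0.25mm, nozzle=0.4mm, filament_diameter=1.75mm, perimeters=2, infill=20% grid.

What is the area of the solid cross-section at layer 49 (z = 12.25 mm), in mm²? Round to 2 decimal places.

At z = 12.25 mm: the cube is absent (z outside [0, 9.5]); the 25×27.5 cube at (7.5, 12.5) contributes its full rectangle (area 687.50 mm²); Combining (union): only the 25×27.5 cube at (7.5, 12.5) is present, so the union is just that shape — area = 687.50 mm²; (rotated 35° about Z; rotation is an isometry so areas/perimeters/island counts are preserved). Overall, the cross-section is a single solid region. Net area = 687.50 mm².

687.50 mm²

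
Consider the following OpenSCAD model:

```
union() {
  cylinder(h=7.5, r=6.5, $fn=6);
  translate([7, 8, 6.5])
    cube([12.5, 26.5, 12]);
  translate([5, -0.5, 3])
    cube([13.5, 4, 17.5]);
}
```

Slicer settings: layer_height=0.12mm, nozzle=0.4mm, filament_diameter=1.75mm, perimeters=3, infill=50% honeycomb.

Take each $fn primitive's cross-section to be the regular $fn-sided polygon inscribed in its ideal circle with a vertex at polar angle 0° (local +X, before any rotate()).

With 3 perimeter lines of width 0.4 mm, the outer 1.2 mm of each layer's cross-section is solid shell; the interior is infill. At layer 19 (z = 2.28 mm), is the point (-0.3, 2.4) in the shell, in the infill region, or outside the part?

At z = 2.28 mm: the cylinder: section is a regular 6-gon, circumradius r=6.5; the cube at (7, 8) is not intersected at this z (z outside [6.5, 18.5]); the cube at (5, -0.5) is not intersected at this z (z outside [3, 20.5]); Taking the union: only the r=6.5 cylinder is present, so the union is just that shape — 1 connected region. Overall, the cross-section is a single solid region. The nearest boundary edge runs (3.25, 5.63)→(-3.25, 5.63); distance from the point to it = 3.23 mm. The point is inside the cross-section and 3.23 mm from the nearest boundary — more than the 1.2 mm shell width (3 × 0.4), so it's in the infill interior.

infill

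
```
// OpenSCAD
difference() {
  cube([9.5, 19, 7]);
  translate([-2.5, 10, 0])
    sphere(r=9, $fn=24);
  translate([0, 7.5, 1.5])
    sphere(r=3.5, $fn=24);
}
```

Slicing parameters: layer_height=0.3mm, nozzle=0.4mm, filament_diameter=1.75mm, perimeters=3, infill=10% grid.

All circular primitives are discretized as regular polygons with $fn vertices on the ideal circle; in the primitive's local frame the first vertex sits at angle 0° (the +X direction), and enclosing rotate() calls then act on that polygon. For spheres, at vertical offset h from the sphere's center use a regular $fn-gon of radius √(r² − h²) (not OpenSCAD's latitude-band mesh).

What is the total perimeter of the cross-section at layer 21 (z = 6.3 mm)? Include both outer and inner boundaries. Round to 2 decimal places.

60.24 mm

At z = 6.3 mm: the cube is present — its section is the full 9.5×19 rectangle (perimeter 57.00 mm); the sphere at (-2.5, 10): section is a regular 24-gon, circumradius = √(r²−h²) = √(9²−6.3²) = 6.427 (perimeter = 2·24·6.427·sin(180°/24) = 40.27 mm); the sphere at (0, 7.5) is not intersected at this z (|z−center|=4.800 > r=3.5); Taking the first minus the rest: starting from the 9.5×19 cube, the r=9 sphere at (-2.5, 10) partially overlaps it — only the 33.04 mm² overlap (of its 128.30 mm²) is removed, clipping the outline — boundary = 60.24 mm. Overall, the cross-section is a single solid region. Total boundary length (outer) = 60.24 mm.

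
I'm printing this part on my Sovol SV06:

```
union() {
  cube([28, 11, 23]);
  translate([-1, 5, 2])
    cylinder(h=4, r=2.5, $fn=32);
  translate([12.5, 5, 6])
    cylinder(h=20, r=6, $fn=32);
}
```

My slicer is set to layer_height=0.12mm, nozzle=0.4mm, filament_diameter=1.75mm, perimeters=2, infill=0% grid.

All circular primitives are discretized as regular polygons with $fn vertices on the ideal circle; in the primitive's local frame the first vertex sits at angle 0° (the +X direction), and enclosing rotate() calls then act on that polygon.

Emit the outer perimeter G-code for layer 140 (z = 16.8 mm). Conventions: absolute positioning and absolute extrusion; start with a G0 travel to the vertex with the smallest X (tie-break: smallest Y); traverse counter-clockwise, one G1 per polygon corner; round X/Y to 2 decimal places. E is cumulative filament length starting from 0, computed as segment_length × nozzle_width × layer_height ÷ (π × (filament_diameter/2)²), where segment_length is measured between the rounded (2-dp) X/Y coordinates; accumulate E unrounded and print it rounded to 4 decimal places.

G0 X0.00 Y0.00 Z16.80
G1 X9.19 Y0.00 E0.1834
G1 X10.20 Y-0.54 E0.2063
G1 X11.33 Y-0.88 E0.2298
G1 X12.50 Y-1.00 E0.2533
G1 X13.67 Y-0.88 E0.2767
G1 X14.80 Y-0.54 E0.3003
G1 X15.81 Y0.00 E0.3231
G1 X28.00 Y0.00 E0.5664
G1 X28.00 Y11.00 E0.7859
G1 X0.00 Y11.00 E1.3447
G1 X0.00 Y0.00 E1.5642

At z = 16.8 mm: the cube (footprint 28×11) is included at this height; the cylinder at (-1, 5) does not reach this height (z outside [2, 6]); the r=6 cylinder at (12.5, 5) contributes a regular 32-gon of circumradius 6; Taking the union: the regions partially overlap (shared area 108.01 mm²), so overlapping operands fuse into one piece — 1 connected region. The outline is a single polygon with 11 vertices. Extrusion per mm of travel: 0.4 × 0.12 / (π × 0.875²) = 0.019956. Accumulating E over each segment gives final E = 1.5642.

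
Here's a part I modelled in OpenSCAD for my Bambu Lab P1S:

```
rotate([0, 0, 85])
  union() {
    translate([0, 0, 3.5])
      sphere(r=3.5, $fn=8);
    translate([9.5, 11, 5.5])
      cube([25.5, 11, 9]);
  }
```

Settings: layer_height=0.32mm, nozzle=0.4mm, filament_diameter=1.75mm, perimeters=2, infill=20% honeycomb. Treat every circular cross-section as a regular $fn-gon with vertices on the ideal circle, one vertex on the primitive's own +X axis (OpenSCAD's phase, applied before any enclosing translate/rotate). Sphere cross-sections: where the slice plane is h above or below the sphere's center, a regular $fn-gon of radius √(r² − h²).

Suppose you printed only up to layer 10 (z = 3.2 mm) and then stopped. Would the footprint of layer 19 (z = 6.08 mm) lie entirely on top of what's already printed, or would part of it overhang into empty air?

part overhangs

Compare the two slices. At z = 3.2: the r=3.5 sphere contributes a regular 8-gon of circumradius √(3.5²−0.3²) = 3.487 (area = (8/2)·3.487²·sin(360°/8) = 34.39 mm²); the cube at (9.5, 11) is not intersected at this z (z outside [5.5, 14.5]); Taking the union: only the r=3.5 sphere is present, so the union is just that shape — area = 34.39 mm²; (whole slice rotated 85° about Z — lengths, areas and connectivity unchanged). At z = 6.08: the r=3.5 sphere slices to a regular 8-gon of circumradius 2.365 (√(r²−h²) with h=2.58 from center) (area = (8/2)·2.365²·sin(360°/8) = 15.82 mm²); the cube at (9.5, 11) (footprint 25.5×11) is included at this height (area 280.50 mm²); Combining (union): the 2 present regions are separate (no shared area or edge), so areas and boundary lengths simply add and each stays a separate island — area = 296.32 mm²; (whole slice rotated 85° about Z — lengths, areas and connectivity unchanged). Checking containment: at z = 6.08 the cross-section extends beyond the z = 3.2 cross-section by about 280.50 mm².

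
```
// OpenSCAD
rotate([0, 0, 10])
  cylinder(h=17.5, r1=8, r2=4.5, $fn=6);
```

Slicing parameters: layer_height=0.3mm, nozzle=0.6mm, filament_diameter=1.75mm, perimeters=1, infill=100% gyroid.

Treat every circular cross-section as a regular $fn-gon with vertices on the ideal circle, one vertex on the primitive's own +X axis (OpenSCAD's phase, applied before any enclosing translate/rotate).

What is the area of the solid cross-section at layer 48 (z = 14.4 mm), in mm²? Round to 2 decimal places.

68.11 mm²

At z = 14.4 mm: the cone contributes a regular 6-gon of circumradius 5.120 (interpolated between r1=8 and r2=4.5 at t=0.823) (area = (6/2)·5.120²·sin(360°/6) = 68.11 mm²); (whole slice rotated 10° about Z — lengths, areas and connectivity unchanged). Overall, the cross-section is a single solid region. Net area = 68.11 mm².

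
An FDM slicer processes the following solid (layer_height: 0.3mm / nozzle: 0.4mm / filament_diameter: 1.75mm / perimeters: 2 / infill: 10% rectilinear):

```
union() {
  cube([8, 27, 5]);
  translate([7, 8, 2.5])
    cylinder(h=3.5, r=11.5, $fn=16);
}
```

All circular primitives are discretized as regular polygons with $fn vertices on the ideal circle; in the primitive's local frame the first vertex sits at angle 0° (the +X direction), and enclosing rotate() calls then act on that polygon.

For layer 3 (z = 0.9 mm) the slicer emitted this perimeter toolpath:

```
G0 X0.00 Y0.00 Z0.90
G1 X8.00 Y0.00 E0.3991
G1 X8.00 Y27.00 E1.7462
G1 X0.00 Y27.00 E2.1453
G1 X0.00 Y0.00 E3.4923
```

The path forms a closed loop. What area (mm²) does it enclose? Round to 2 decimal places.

Apply the shoelace formula to the sequence of (X, Y) vertices; enclosed area = 216.00 mm².

216.00 mm²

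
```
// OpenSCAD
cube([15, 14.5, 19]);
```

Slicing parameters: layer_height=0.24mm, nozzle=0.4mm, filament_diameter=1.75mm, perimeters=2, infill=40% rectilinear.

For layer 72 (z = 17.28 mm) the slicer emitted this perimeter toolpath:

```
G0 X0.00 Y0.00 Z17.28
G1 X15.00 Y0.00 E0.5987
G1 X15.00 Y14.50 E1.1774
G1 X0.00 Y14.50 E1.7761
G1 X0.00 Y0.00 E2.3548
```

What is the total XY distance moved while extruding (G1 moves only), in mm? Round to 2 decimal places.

Sum the Euclidean lengths of each G1 segment: total = 59.00 mm.

59.00 mm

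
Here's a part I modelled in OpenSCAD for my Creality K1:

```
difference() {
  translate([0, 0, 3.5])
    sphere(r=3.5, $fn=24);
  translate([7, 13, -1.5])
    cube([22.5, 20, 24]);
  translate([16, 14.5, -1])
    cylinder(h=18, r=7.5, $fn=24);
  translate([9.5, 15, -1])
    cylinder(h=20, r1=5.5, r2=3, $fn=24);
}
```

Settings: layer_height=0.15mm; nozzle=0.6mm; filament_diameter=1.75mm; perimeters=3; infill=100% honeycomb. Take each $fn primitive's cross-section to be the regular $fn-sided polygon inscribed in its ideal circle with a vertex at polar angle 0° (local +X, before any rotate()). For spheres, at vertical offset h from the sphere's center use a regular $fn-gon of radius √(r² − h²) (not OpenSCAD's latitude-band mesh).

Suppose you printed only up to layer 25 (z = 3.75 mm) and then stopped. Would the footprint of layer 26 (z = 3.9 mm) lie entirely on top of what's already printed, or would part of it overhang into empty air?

entirely on top

Compare the two slices. At z = 3.75: the r=3.5 sphere slices to a regular 24-gon of circumradius 3.491 (√(r²−h²) with h=0.25 from center) (area = (24/2)·3.491²·sin(360°/24) = 37.85 mm²); the cube at (7, 13) (footprint 22.5×20) is included at this height (area 450.00 mm²); the cylinder at (16, 14.5): section is a regular 24-gon, circumradius r=7.5 (area = (24/2)·7.500²·sin(360°/24) = 174.70 mm²); the cone at (9.5, 15) contributes a regular 24-gon of circumradius 4.906 (interpolated between r1=5.5 and r2=3 at t=0.237) (area = (24/2)·4.906²·sin(360°/24) = 74.76 mm²); Subtracting the remaining from the first: starting from the r=3.5 sphere (37.85 mm²), the 22.5×20 cube at (7, 13) misses the remaining region (no effect); the r=7.5 cylinder at (16, 14.5) misses the remaining region (no effect); the cone at (9.5, 15) misses the remaining region (no effect) — area = 37.85 mm². At z = 3.9: the sphere: section is a regular 24-gon, circumradius = √(r²−h²) = √(3.5²−0.4²) = 3.477 (area = (24/2)·3.477²·sin(360°/24) = 37.55 mm²); the cube at (7, 13) (footprint 22.5×20) is included at this height (area 450.00 mm²); the cylinder at (16, 14.5): section is a regular 24-gon, circumradius r=7.5 (area = (24/2)·7.500²·sin(360°/24) = 174.70 mm²); the cone at (9.5, 15) (r1=5.5→r2=3) has section circumradius 4.888 here — a regular 24-gon (area = (24/2)·4.888²·sin(360°/24) = 74.19 mm²); Taking the first minus the rest: starting from the r=3.5 sphere (37.55 mm²), the 22.5×20 cube at (7, 13) misses the remaining region (no effect); the r=7.5 cylinder at (16, 14.5) misses the remaining region (no effect); the cone at (9.5, 15) misses the remaining region (no effect) — area = 37.55 mm². Checking containment: the cross-section at z = 3.9 is a subset of the cross-section at z = 3.75.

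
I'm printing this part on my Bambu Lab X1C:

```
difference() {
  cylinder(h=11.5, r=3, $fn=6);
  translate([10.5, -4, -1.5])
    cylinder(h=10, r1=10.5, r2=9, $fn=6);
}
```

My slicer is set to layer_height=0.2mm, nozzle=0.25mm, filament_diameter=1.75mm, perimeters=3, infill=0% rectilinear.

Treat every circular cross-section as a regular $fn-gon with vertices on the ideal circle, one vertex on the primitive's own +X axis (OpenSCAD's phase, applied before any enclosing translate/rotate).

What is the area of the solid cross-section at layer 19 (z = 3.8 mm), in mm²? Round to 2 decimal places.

At z = 3.8 mm: the cylinder: section is a regular 6-gon, circumradius r=3 (area = (6/2)·3.000²·sin(360°/6) = 23.38 mm²); the cone at (10.5, -4): at t=0.530 of its height the radius interpolates to r₁+(r₂−r₁)t = 9.705, giving a regular 6-gon of that circumradius (area = (6/2)·9.705²·sin(360°/6) = 244.71 mm²); Subtracting the remaining from the first: starting from the r=3 cylinder (23.38 mm²), the cone at (10.5, -4) misses the remaining region (no effect) — area = 23.38 mm². Overall, the cross-section is a single solid region. Net area = 23.38 mm².

23.38 mm²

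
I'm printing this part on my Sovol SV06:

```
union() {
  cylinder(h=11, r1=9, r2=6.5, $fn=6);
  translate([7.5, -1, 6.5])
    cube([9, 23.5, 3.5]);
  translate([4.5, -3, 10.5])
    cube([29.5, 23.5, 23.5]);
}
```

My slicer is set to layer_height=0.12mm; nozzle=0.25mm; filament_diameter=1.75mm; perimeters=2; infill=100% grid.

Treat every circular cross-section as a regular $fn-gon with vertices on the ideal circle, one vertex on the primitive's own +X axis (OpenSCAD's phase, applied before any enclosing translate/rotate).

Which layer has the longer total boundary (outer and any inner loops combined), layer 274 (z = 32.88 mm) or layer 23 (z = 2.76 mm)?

Layer 274 (z = 32.88): the cone is not intersected at this z (z outside [0, 11]); the cube at (7.5, -1) is absent (z outside [6.5, 10]); the cube at (4.5, -3) is present — its section is the full 29.5×23.5 rectangle (perimeter 106.00 mm); Combining (union): only the 29.5×23.5 cube at (4.5, -3) is present, so the union is just that shape — boundary = 106.00 mm. So its perimeter = 106.00 mm. Layer 23 (z = 2.76): the cone (r1=9→r2=6.5) has section circumradius 8.373 here — a regular 6-gon (perimeter = 2·6·8.373·sin(180°/6) = 50.24 mm); the cube at (7.5, -1) is absent (z outside [6.5, 10]); the cube at (4.5, -3) does not reach this height (z outside [10.5, 34]); Merging all regions: only the cone is present, so the union is just that shape — boundary = 50.24 mm. So its perimeter = 50.24 mm. Layer 274 is larger (106.00 vs 50.24 mm).

layer 274 (z = 32.88 mm)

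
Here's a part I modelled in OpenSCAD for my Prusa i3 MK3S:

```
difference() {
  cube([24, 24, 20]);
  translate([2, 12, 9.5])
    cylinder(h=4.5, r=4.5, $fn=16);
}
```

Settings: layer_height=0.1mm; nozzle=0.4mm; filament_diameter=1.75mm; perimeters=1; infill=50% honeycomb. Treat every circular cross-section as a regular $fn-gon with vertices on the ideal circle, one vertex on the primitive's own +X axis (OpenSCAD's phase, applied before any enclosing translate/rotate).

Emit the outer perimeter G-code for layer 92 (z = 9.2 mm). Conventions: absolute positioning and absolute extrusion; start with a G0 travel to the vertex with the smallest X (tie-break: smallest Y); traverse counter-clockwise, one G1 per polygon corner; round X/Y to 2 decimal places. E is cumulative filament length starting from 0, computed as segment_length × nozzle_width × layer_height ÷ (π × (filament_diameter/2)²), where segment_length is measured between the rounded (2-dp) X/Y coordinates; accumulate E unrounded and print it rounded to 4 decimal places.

At z = 9.2 mm: the cube (footprint 24×24) is included at this height; the cylinder at (2, 12) is absent (z outside [9.5, 14]); Taking the first minus the rest: none of the subtracted shapes is present at this height, so the 24×24 cube is unchanged — 1 connected region. The outline is a single polygon with 4 vertices. Extrusion per mm of travel: 0.4 × 0.1 / (π × 0.875²) = 0.016630. Accumulating E over each segment gives final E = 1.5965.

G0 X0.00 Y0.00 Z9.20
G1 X24.00 Y0.00 E0.3991
G1 X24.00 Y24.00 E0.7982
G1 X0.00 Y24.00 E1.1974
G1 X0.00 Y0.00 E1.5965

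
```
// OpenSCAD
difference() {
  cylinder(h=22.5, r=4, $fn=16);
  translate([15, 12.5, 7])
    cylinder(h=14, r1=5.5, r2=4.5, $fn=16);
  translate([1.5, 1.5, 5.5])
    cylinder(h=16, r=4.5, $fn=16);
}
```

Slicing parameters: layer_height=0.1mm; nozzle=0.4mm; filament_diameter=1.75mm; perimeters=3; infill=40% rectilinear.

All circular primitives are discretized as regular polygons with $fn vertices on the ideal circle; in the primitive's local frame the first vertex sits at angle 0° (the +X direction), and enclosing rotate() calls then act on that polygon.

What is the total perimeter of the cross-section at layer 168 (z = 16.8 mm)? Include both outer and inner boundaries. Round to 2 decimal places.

22.62 mm

At z = 16.8 mm: the cylinder: section is a regular 16-gon, circumradius r=4 (perimeter = 2·16·4.000·sin(180°/16) = 24.97 mm); the cone at (15, 12.5): at t=0.700 of its height the radius interpolates to r₁+(r₂−r₁)t = 4.800, giving a regular 16-gon of that circumradius (perimeter = 2·16·4.800·sin(180°/16) = 29.97 mm); the cylinder at (1.5, 1.5): section is a regular 16-gon, circumradius r=4.5 (perimeter = 2·16·4.500·sin(180°/16) = 28.09 mm); Taking the first minus the rest: starting from the r=4 cylinder, the cone at (15, 12.5) misses the remaining region (no effect); the r=4.5 cylinder at (1.5, 1.5) partially overlaps it — only the 37.35 mm² overlap (of its 61.99 mm²) is removed, clipping the outline — boundary = 22.62 mm. Overall, the cross-section is a single solid region. Total boundary length (outer) = 22.62 mm.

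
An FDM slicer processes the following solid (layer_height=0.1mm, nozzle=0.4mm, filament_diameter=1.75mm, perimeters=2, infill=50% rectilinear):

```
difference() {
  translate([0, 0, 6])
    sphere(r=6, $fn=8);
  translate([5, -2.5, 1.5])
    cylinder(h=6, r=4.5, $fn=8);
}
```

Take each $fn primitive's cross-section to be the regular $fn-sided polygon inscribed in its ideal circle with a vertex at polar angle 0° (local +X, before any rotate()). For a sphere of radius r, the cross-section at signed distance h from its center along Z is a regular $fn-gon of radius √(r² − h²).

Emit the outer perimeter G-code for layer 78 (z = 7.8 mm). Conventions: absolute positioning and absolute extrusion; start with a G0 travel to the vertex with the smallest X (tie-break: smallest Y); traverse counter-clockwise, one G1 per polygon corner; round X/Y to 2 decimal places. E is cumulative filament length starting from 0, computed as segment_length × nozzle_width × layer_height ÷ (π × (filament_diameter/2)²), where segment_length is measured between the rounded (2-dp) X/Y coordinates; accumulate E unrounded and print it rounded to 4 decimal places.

At z = 7.8 mm: the r=6 sphere slices to a regular 8-gon of circumradius 5.724 (√(r²−h²) with h=1.8 from center); the cylinder at (5, -2.5) is not intersected at this z (z outside [1.5, 7.5]); Subtracting the remaining from the first: none of the subtracted shapes is present at this height, so the r=6 sphere is unchanged — 1 connected region. The outline is a single polygon with 8 vertices. Extrusion per mm of travel: 0.4 × 0.1 / (π × 0.875²) = 0.016630. Accumulating E over each segment gives final E = 0.5828.

G0 X-5.72 Y0.00 Z7.80
G1 X-4.05 Y-4.05 E0.0729
G1 X0.00 Y-5.72 E0.1457
G1 X4.05 Y-4.05 E0.2186
G1 X5.72 Y0.00 E0.2914
G1 X4.05 Y4.05 E0.3643
G1 X0.00 Y5.72 E0.4371
G1 X-4.05 Y4.05 E0.5100
G1 X-5.72 Y0.00 E0.5828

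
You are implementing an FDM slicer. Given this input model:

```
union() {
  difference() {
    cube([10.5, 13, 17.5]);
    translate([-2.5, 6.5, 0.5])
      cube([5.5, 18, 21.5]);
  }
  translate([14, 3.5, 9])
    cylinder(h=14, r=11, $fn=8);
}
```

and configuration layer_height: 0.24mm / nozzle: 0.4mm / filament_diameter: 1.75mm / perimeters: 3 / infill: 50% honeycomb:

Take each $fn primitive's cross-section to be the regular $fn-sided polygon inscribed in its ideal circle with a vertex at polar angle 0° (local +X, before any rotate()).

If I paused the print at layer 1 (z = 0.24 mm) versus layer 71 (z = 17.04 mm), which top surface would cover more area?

layer 71 (z = 17.04 mm)

Layer 1 (z = 0.24): the cube is present — its section is the full 10.5×13 rectangle (area 136.50 mm²); the cube at (-2.5, 6.5) is not intersected at this z (z outside [0.5, 22]); Taking the first minus the rest: none of the subtracted shapes is present at this height, so the 10.5×13 cube is unchanged — area = 136.50 mm²; the cylinder at (14, 3.5) is not intersected at this z (z outside [9, 23]); Taking the union: only that combined region is present, so the union is just that shape — area = 136.50 mm². So its area = 136.50 mm². Layer 71 (z = 17.04): the cube is present — its section is the full 10.5×13 rectangle (area 136.50 mm²); the cube at (-2.5, 6.5) is present — its section is the full 5.5×18 rectangle (area 99.00 mm²); Subtracting the remaining from the first: starting from the 10.5×13 cube (136.50 mm²), the 5.5×18 cube at (-2.5, 6.5) partially overlaps it — only the 19.50 mm² overlap (of its 99.00 mm²) is removed, clipping the outline — area = 117.00 mm²; the cylinder at (14, 3.5): section is a regular 8-gon, circumradius r=11 (area = (8/2)·11.000²·sin(360°/8) = 342.24 mm²); Merging all regions: the regions partially overlap — summed areas 459.24 mm² minus the doubly-counted overlap 73.31 mm² gives 385.93 mm² — area = 385.93 mm². So its area = 385.93 mm². Layer 71 is larger (385.93 vs 136.50 mm²).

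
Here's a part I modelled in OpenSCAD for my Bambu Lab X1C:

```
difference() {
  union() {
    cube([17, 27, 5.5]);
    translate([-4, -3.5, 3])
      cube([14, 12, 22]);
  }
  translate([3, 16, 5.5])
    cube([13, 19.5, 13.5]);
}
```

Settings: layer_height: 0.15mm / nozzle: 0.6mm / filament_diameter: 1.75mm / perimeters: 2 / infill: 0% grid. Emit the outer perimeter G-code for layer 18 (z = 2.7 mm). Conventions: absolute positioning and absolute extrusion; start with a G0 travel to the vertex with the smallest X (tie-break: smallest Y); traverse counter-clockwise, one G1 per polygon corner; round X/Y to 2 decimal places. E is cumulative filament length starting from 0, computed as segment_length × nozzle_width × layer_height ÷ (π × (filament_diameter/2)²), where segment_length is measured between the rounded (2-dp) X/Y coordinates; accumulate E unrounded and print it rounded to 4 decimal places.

At z = 2.7 mm: the 17×27 cube contributes its full rectangle; the cube at (-4, -3.5) does not reach this height (z outside [3, 25]); Taking the union: only the 17×27 cube is present, so the union is just that shape — 1 connected region; the cube at (3, 16) does not reach this height (z outside [5.5, 19]); Subtracting the remaining from the first: none of the subtracted shapes is present at this height, so that combined region is unchanged — 1 connected region. The outline is a single polygon with 4 vertices. Extrusion per mm of travel: 0.6 × 0.15 / (π × 0.875²) = 0.037418. Accumulating E over each segment gives final E = 3.2928.

G0 X0.00 Y0.00 Z2.70
G1 X17.00 Y0.00 E0.6361
G1 X17.00 Y27.00 E1.6464
G1 X0.00 Y27.00 E2.2825
G1 X0.00 Y0.00 E3.2928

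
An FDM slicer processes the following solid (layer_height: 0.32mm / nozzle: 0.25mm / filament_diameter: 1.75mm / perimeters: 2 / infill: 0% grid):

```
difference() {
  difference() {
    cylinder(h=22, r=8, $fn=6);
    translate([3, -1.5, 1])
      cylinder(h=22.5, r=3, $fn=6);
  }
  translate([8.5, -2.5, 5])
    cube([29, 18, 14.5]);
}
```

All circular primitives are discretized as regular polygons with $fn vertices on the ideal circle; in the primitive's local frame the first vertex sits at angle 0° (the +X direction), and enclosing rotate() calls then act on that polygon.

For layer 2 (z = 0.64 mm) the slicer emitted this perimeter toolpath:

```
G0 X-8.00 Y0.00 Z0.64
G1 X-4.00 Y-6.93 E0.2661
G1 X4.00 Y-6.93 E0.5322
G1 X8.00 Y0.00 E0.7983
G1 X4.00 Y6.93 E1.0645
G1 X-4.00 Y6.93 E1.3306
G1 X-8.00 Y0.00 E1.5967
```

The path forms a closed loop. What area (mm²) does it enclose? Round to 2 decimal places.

Apply the shoelace formula to the sequence of (X, Y) vertices; enclosed area = 166.32 mm².

166.32 mm²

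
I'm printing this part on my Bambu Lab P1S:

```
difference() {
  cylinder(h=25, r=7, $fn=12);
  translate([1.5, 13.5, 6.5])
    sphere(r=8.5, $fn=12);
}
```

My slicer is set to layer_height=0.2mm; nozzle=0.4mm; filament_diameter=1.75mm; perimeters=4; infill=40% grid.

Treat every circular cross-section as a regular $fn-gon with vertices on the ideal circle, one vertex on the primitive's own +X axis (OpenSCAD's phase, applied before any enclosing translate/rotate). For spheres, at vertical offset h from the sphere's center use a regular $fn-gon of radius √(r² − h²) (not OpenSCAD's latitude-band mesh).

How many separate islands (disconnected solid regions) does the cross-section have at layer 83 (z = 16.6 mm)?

1

At z = 16.6 mm: the r=7 cylinder contributes a regular 12-gon of circumradius 7; the sphere at (1.5, 13.5) does not reach this height (|z−center|=10.100 > r=8.5); Taking the first minus the rest: none of the subtracted shapes is present at this height, so the r=7 cylinder is unchanged — 1 connected region. Overall, the cross-section is a single solid region. Island count = 1.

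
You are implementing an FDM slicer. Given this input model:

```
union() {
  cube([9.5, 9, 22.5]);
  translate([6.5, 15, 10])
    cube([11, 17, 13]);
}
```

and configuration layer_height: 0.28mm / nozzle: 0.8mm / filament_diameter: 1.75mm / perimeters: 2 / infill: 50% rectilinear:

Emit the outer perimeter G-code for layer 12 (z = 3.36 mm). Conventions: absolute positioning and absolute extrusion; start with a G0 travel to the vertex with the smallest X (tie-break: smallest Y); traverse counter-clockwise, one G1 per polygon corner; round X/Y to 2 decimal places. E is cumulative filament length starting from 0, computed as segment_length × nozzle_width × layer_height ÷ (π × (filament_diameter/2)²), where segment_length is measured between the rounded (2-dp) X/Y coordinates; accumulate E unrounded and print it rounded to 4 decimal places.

At z = 3.36 mm: the 9.5×9 cube contributes its full rectangle; the cube at (6.5, 15) does not reach this height (z outside [10, 23]); Taking the union: only the 9.5×9 cube is present, so the union is just that shape — 1 connected region. The outline is a single polygon with 4 vertices. Extrusion per mm of travel: 0.8 × 0.28 / (π × 0.875²) = 0.093128. Accumulating E over each segment gives final E = 3.4457.

G0 X0.00 Y0.00 Z3.36
G1 X9.50 Y0.00 E0.8847
G1 X9.50 Y9.00 E1.7229
G1 X0.00 Y9.00 E2.6076
G1 X0.00 Y0.00 E3.4457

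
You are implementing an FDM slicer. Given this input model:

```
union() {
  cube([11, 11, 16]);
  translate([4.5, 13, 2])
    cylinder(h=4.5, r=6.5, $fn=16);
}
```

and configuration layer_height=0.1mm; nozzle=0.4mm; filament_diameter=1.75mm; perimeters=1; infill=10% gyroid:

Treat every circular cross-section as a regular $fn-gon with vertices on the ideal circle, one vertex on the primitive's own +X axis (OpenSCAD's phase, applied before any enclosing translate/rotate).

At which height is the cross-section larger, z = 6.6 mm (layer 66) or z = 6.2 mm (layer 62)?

layer 62 (z = 6.2 mm)

Layer 66 (z = 6.6): the cube is present — its section is the full 11×11 rectangle (area 121.00 mm²); the cylinder at (4.5, 13) is not intersected at this z (z outside [2, 6.5]); Combining (union): only the 11×11 cube is present, so the union is just that shape — area = 121.00 mm². So its area = 121.00 mm². Layer 62 (z = 6.2): the cube (footprint 11×11) is included at this height (area 121.00 mm²); the cylinder at (4.5, 13): section is a regular 16-gon, circumradius r=6.5 (area = (16/2)·6.500²·sin(360°/16) = 129.35 mm²); Merging all regions: the regions partially overlap — summed areas 250.35 mm² minus the doubly-counted overlap 37.02 mm² gives 213.33 mm² — area = 213.33 mm². So its area = 213.33 mm². Layer 62 is larger (213.33 vs 121.00 mm²).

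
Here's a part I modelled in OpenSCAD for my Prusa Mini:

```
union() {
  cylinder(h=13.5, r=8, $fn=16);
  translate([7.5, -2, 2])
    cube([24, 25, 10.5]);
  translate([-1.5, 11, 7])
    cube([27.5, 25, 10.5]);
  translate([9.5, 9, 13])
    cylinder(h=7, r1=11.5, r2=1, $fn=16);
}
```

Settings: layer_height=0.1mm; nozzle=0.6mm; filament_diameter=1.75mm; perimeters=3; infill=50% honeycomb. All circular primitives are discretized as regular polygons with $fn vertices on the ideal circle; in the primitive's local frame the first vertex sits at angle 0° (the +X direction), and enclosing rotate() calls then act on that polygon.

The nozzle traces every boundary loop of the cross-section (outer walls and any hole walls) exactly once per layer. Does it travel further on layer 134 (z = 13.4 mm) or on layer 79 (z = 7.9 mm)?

layer 79 (z = 7.9 mm)

Layer 134 (z = 13.4): the cylinder: section is a regular 16-gon, circumradius r=8 (perimeter = 2·16·8.000·sin(180°/16) = 49.94 mm); the cube at (7.5, -2) does not reach this height (z outside [2, 12.5]); the cube at (-1.5, 11) (footprint 27.5×25) is included at this height (perimeter 105.00 mm); the cone at (9.5, 9) (r1=11.5→r2=1) has section circumradius 10.900 here — a regular 16-gon (perimeter = 2·16·10.900·sin(180°/16) = 68.05 mm); Taking the union: the regions partially overlap (shared area 189.17 mm²), so the edge portions inside another operand are dropped and the merged outline is re-measured after clipping — boundary = 142.89 mm. So its perimeter = 142.89 mm. Layer 79 (z = 7.9): the r=8 cylinder contributes a regular 16-gon of circumradius 8 (perimeter = 2·16·8.000·sin(180°/16) = 49.94 mm); the cube at (7.5, -2) (footprint 24×25) is included at this height (perimeter 98.00 mm); the cube at (-1.5, 11) is present — its section is the full 27.5×25 rectangle (perimeter 105.00 mm); the cone at (9.5, 9) does not reach this height (z outside [13, 20]); Combining (union): the regions partially overlap (shared area 223.23 mm²), so the edge portions inside another operand are dropped and the merged outline is re-measured after clipping — boundary = 182.73 mm. So its perimeter = 182.73 mm. Layer 79 is larger (182.73 vs 142.89 mm).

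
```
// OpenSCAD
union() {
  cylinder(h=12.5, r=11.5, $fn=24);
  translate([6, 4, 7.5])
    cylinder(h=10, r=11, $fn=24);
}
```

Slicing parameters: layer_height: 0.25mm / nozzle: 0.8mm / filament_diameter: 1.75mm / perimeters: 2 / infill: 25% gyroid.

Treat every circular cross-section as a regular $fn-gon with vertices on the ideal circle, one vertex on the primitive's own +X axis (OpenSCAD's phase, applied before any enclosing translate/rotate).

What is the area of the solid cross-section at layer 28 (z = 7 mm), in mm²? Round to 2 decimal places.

At z = 7 mm: the cylinder: section is a regular 24-gon, circumradius r=11.5 (area = (24/2)·11.500²·sin(360°/24) = 410.75 mm²); the cylinder at (6, 4) does not reach this height (z outside [7.5, 17.5]); Merging all regions: only the r=11.5 cylinder is present, so the union is just that shape — area = 410.75 mm². Overall, the cross-section is a single solid region. Net area = 410.75 mm².

410.75 mm²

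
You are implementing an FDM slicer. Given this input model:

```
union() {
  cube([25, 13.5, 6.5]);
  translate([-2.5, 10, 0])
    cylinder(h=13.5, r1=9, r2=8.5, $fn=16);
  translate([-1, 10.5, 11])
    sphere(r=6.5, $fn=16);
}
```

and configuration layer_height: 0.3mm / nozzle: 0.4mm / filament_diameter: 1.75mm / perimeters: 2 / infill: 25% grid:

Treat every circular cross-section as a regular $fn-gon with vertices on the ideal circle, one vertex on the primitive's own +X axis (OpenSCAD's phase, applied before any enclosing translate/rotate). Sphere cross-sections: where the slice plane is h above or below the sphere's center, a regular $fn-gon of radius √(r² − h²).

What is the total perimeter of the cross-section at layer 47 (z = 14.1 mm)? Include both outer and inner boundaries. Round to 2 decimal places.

At z = 14.1 mm: the cube is not intersected at this z (z outside [0, 6.5]); the cone at (-2.5, 10) does not reach this height (z outside [0, 13.5]); the r=6.5 sphere at (-1, 10.5) slices to a regular 16-gon of circumradius 5.713 (√(r²−h²) with h=3.1 from center) (perimeter = 2·16·5.713·sin(180°/16) = 35.67 mm); Taking the union: only the r=6.5 sphere at (-1, 10.5) is present, so the union is just that shape — boundary = 35.67 mm. Overall, the cross-section is a single solid region. Total boundary length (outer) = 35.67 mm.

35.67 mm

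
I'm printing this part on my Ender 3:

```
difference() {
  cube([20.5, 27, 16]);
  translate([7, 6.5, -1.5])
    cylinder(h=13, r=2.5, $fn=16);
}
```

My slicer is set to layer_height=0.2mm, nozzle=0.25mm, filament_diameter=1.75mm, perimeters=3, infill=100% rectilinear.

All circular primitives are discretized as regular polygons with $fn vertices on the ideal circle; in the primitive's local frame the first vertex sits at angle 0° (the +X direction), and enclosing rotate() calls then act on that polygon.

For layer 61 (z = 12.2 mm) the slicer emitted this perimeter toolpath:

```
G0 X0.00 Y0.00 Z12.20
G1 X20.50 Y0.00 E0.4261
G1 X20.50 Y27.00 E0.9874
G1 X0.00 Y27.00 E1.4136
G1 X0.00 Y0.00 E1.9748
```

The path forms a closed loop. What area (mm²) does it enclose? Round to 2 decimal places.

Apply the shoelace formula to the sequence of (X, Y) vertices; enclosed area = 553.50 mm².

553.50 mm²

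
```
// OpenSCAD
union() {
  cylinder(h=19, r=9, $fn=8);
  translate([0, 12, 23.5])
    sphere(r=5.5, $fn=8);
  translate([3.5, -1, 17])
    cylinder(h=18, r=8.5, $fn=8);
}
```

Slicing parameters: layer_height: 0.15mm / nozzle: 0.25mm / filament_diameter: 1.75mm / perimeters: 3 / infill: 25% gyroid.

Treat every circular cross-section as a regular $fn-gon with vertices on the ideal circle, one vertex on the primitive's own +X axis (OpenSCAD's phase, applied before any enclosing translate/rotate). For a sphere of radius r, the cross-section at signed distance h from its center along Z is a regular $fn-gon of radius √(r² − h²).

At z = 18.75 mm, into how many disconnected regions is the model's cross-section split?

At z = 18.75 mm: the r=9 cylinder contributes a regular 8-gon of circumradius 9; the r=5.5 sphere at (0, 12) contributes a regular 8-gon of circumradius √(5.5²−4.75²) = 2.773; the r=8.5 cylinder at (3.5, -1) gives a regular 8-gon of circumradius 8.5 (constant along its height); Taking the union: the regions partially overlap (shared area 156.36 mm²), so overlapping operands fuse into one piece — 2 connected regions. The result has 2 disconnected regions.

2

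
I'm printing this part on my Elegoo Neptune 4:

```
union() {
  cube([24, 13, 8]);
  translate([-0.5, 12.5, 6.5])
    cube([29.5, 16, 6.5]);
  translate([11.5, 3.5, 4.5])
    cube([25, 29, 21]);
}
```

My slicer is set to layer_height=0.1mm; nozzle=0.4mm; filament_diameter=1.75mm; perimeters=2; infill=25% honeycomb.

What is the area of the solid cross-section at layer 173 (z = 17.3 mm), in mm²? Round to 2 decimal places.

725.00 mm²

At z = 17.3 mm: the cube is absent (z outside [0, 8]); the cube at (-0.5, 12.5) does not reach this height (z outside [6.5, 13]); the 25×29 cube at (11.5, 3.5) contributes its full rectangle (area 725.00 mm²); Combining (union): only the 25×29 cube at (11.5, 3.5) is present, so the union is just that shape — area = 725.00 mm². Overall, the cross-section is a single solid region. Net area = 725.00 mm².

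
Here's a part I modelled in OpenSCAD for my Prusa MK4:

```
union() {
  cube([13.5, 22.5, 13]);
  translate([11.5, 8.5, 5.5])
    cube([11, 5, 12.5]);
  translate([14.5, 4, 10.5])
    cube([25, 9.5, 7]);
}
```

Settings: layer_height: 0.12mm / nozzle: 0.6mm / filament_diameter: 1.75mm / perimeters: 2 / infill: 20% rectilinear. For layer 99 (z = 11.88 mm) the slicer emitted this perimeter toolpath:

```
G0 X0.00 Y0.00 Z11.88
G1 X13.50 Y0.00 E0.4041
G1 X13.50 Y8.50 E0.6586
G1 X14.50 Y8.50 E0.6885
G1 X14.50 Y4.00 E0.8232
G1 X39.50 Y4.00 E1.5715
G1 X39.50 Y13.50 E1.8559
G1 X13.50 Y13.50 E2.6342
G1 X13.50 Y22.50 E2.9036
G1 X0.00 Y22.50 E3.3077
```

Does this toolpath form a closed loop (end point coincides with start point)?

no

Start point (G0): (0.00, 0.00). End point (last G1): the path does not return to the start — open.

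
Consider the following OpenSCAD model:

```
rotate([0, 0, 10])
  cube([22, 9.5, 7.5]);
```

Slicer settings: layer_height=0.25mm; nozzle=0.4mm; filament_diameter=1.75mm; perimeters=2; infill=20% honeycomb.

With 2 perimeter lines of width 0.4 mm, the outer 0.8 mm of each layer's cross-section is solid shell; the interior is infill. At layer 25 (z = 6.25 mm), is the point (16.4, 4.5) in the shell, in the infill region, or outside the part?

infill

At z = 6.25 mm: the cube is present — its section is the full 22×9.5 rectangle; (rotated 10° about Z; rotation is an isometry so areas/perimeters/island counts are preserved). Overall, the cross-section is a single solid region. Undo the 10° rotation: the query point maps to (16.932, 1.584) in the un-rotated model frame. The nearest boundary edge runs (0.00, 0.00)→(22.00, 0.00); distance from the point to it = 1.58 mm. The point is inside the cross-section and 1.58 mm from the nearest boundary — more than the 0.8 mm shell width (2 × 0.4), so it's in the infill interior.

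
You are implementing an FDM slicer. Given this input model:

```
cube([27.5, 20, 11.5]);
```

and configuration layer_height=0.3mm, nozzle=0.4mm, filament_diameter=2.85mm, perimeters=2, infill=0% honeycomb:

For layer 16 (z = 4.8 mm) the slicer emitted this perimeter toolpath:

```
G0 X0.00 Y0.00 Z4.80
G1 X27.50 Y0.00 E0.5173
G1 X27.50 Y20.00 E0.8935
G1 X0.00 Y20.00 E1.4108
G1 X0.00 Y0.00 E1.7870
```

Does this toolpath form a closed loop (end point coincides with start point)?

Start point (G0): (0.00, 0.00). End point (last G1): the path returns to the start — closed.

yes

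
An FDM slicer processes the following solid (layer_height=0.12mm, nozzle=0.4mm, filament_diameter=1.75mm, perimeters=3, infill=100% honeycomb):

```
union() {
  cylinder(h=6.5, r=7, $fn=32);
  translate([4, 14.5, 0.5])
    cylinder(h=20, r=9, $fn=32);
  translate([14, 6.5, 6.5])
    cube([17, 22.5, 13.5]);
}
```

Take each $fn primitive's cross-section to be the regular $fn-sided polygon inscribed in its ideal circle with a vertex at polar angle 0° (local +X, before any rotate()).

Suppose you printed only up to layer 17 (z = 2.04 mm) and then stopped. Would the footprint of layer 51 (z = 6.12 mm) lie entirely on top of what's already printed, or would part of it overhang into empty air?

entirely on top

Compare the two slices. At z = 2.04: the cylinder: section is a regular 32-gon, circumradius r=7 (area = (32/2)·7.000²·sin(360°/32) = 152.95 mm²); the r=9 cylinder at (4, 14.5) contributes a regular 32-gon of circumradius 9 (area = (32/2)·9.000²·sin(360°/32) = 252.84 mm²); the cube at (14, 6.5) is not intersected at this z (z outside [6.5, 20]); Combining (union): the regions partially overlap — summed areas 405.79 mm² minus the doubly-counted overlap 3.20 mm² gives 402.59 mm² — area = 402.59 mm². At z = 6.12: the r=7 cylinder gives a regular 32-gon of circumradius 7 (constant along its height) (area = (32/2)·7.000²·sin(360°/32) = 152.95 mm²); the r=9 cylinder at (4, 14.5) gives a regular 32-gon of circumradius 9 (constant along its height) (area = (32/2)·9.000²·sin(360°/32) = 252.84 mm²); the cube at (14, 6.5) is not intersected at this z (z outside [6.5, 20]); Combining (union): the regions partially overlap — summed areas 405.79 mm² minus the doubly-counted overlap 3.20 mm² gives 402.59 mm² — area = 402.59 mm². Checking containment: the cross-section at z = 6.12 is a subset of the cross-section at z = 2.04.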